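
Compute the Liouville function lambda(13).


The Liouville function is lambda(k) = (-1)^Omega(k), where Omega(k) counts the prime factors of k with multiplicity.
Factoring: 13 = 13, so Omega(13) = 1.
lambda(13) = (-1)^1 = -1.

-1


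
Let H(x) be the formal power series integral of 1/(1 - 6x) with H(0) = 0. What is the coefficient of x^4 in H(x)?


1/(1 - 6x) = sum_{k>=0} 6^k x^k. Integrating termwise with H(0) = 0:
H(x) = sum_{k>=0} 6^k x^(k+1) / (k+1) = sum_{m>=1} 6^(m-1) x^m / m.
For m = 4: 6^3/4 = 216/4 = 54.

54


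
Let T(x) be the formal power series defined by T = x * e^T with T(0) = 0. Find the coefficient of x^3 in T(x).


Apply the Lagrange inversion formula: if T = x * phi(T) with phi(t) = e^t, then
[x^n] T = (1/n) [t^(n-1)] phi(t)^n = (1/n) [t^(n-1)] e^(n t) = (1/n) * n^(n-1) / (n-1)! = n^(n-1) / n!.
When c = 1 this is the Cayley count of rooted labeled trees on n vertices, divided by n!.
For n = 3: 3^2 / 3! = 9/6 = 3/2.

3/2


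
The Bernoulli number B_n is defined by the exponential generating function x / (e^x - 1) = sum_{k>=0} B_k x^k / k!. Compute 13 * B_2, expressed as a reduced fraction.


Bernoulli numbers can also be computed recursively via B_0 = 1 and sum_{j=0}^{m} C(m+1, j) B_j = 0 for m >= 1. Odd-index Bernoulli numbers vanish for k >= 3.
Computing B_2 = 1/6, so 13 * B_2 = 13 * 1/6 = 13/6.

13/6


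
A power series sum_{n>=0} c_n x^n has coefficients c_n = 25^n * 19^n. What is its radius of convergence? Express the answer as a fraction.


By the root test (Cauchy-Hadamard), the radius is R = 1 / limsup_n |c_n|^(1/n).
Here |c_n|^(1/n) = (25^n * 19^n)^(1/n) = 25 * 19 = 475 for all n.
So R = 1/475 = 1/475.

1/475


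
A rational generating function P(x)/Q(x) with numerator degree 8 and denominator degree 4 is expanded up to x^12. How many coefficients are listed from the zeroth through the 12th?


Expanding up to x^12 gives the coefficients for x^0, x^1, ..., x^12.
That is 12 + 1 = 13 coefficients in total.

13


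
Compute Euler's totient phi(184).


phi(n) counts integers in [1, n] coprime to n. Using the multiplicative formula phi(n) = n * prod_{p | n} (1 - 1/p):
184 = 2^3 * 23, so
phi(184) = 184 * (1 - 1/2) * (1 - 1/23) = 88.

88


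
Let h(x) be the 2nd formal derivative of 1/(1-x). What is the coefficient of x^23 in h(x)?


Differentiating 2 times: d^2/dx^2 [1/(1-x)] = 2!/(1-x)^3.
The expansion 1/(1-x)^3 = sum_{k>=0} C(k+2, 2) x^k, so the coefficient of x^n in 2!/(1-x)^3 is 2! * C(n+2, 2).
For n = 23: 2 * C(25, 2) = 2 * 300 = 600

600


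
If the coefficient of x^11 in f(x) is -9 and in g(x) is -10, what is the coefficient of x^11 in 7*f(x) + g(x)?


Scalar multiplication scales coefficients: 7 * -9 = -63.
Then add the g coefficient: -63 + -10
= -73

-73


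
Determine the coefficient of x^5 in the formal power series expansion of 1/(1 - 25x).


The geometric series identity gives 1/(1 - c x) = sum_{k>=0} c^k x^k, so the coefficient of x^k is c^k.
Here c = 25 and k = 5.
Computing: 25^5 = 9765625

9765625


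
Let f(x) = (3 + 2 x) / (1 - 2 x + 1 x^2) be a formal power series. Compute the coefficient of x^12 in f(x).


Write f(x) = sum_{k>=0} a_k x^k. Multiplying both sides by 1 - 2 x + 1 x^2 gives
(1 - 2 x + 1 x^2) sum_{k>=0} a_k x^k = 3 + 2 x.
Matching coefficients:
 x^0: a_0 = 3
 x^1: a_1 - 2 a_0 = 2  =>  a_1 = 2*3 + 2 = 8
 x^k (k >= 2): a_k = 2 a_{k-1} - 1 a_{k-2}.
Iterating: a_2 = 13, a_3 = 18, a_4 = 23, a_5 = 28, a_6 = 33, a_7 = 38, a_8 = 43, a_9 = 48, a_10 = 53, a_11 = 58, a_12 = 63.
So the coefficient of x^12 is 63.

63


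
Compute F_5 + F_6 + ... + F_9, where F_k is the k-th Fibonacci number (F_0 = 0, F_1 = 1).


Use the identity sum_{k=0}^{N} F_k = F_{N+2} - 1 (which follows from F_{k+2} - F_{k+1} = F_k). Then
sum_{k=5}^{9} F_k = (F_{11} - 1) - (F_{6} - 1) = F_{11} - F_{6}.
Computing: F_{11} = 89, F_{6} = 8, so
Sum = 89 - 8 = 81.

81


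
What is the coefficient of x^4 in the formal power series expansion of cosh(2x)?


The Maclaurin series is cosh(t) = sum_{m>=0} t^(2m) / (2m)!, so substituting t = 2x, only even powers of x are nonzero, with coefficient of x^(2m) equal to 2^(2m) / (2m)!.
For x^4 the coefficient is 2^4/4! = 16/24 = 2/3.

2/3


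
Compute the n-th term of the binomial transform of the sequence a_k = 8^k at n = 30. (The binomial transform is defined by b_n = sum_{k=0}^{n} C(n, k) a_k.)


With a_k = 8^k, b_n = sum_{k=0}^{n} C(n, k) 8^k = (1 + 8)^n by the binomial theorem.
For n = 30: (1 + 8)^30 = 9^30 = 42391158275216203514294433201.

42391158275216203514294433201


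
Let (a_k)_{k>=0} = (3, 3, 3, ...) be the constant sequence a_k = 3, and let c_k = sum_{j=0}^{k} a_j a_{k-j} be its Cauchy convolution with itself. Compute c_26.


Since a_j = 3 for all j >= 0, the convolution sum becomes
c_k = sum_{j=0}^{k} 3 * 3 = 9 * (k + 1).
Equivalently, the generating function of (a_k) is 3/(1 - x) and its square is 9/(1 - x)^2 = sum_{k>=0} 9(k + 1) x^k.
For k = 26: 9 * 27 = 243.

243


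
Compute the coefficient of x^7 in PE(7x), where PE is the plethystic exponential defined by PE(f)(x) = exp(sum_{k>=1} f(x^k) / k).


With f(x) = 7x, the exponent is sum_{k>=1} 7 x^k / k = 7 * (-ln(1 - x)). Exponentiating:
PE(7x) = exp(-7 ln(1 - x)) = 1/(1 - x)^7.
By the negative binomial expansion, [x^n] 1/(1 - x)^7 = C(n + 6, 6).
For n = 7: C(13, 6) = 1716.

1716


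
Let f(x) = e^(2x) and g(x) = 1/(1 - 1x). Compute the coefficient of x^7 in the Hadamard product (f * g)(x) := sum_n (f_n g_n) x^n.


Expanding: f_k = 2^k/k! (from e^(2x)) and g_k = 1^k (from 1/(1 - 1x)). So the Hadamard coefficient (f * g)_k = 2^k 1^k / k! = (2)^k / k!.
For k = 7: 2^7/7! = 128/5040 = 8/315.

8/315


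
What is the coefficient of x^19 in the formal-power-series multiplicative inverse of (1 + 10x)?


The inverse is 1/(1 + 10x). Apply the geometric identity 1/(1 - y) = sum_{k>=0} y^k with y = -10x:
1/(1 + 10x) = sum_{k>=0} (-10)^k x^k.
So the coefficient of x^19 is (-10)^19 = -10000000000000000000.

-10000000000000000000


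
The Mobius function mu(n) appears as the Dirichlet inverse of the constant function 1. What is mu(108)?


108 has a squared prime factor, so mu(108) = 0.
Factorization reveals a repeated prime.

0


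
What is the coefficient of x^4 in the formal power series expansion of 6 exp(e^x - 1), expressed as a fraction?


exp(e^x - 1) is the exponential generating function for the Bell numbers Bell_k: exp(e^x - 1) = sum_{k>=0} Bell_k x^k / k!.
So the coefficient of x^4 in 6 exp(e^x - 1) is 6 Bell_4 / 4!.
Computing: Bell_4 = 15 and 4! = 24, giving
6 * 15/24 = 15/4.

15/4


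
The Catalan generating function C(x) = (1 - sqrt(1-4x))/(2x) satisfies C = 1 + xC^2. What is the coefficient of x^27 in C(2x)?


Substituting x -> 2x scales the n-th coefficient by 2^n, so [x^27] C(2x) = 2^27 * C_27.
C_27 = C(2*27, 27)/(28) = 1946939425648112/28 = 69533550916004.
So 2^27 * 69533550916004 = 134217728 * 69533550916004 = 9332635223718375718912.

9332635223718375718912


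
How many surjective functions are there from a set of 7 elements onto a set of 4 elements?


By inclusion-exclusion on which target elements are missed, the number of surjections from an n-set onto a k-set is
surj(n, k) = sum_{j=0}^{k} (-1)^j C(k, j) (k - j)^n.
Equivalently surj(n, k) = k! * S(n, k), where S(n, k) is the Stirling number of the second kind.
For n = 7, k = 4:
S(7, 4) = 350, so
surj = 4! * 350 = 24 * 350 = 8400.

8400


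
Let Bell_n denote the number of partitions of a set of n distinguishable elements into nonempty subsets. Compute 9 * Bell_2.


Bell_2 can be computed from the Bell triangle or from Dobinski's identity Bell_n = (1/e) * sum_{k>=0} k^n / k!.
Computing Bell_2 = 2.
Then 9 * 2 = 18.

18


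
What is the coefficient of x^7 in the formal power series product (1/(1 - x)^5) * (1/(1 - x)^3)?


Combine the factors: (1/(1 - x)^5) * (1/(1 - x)^3) = 1/(1 - x)^8.
Then use 1/(1 - x)^r = sum_{k>=0} C(k + r - 1, r - 1) x^k with r = 8 and k = 7:
C(14, 7) = 3432.

3432


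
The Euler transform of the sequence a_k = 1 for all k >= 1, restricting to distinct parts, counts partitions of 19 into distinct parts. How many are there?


Partitions of 19 into distinct parts can be computed via generating function.
Product (1+x)(1+x^2)(1+x^3)...
The coefficient of x^19 = 54

54


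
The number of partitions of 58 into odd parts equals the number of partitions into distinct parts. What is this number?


Computing partitions of 58 into odd parts (1, 3, 5, ...):
Using the generating function prod_{k>=0} 1/(1-x^(2k+1)),
the count is 8808

8808


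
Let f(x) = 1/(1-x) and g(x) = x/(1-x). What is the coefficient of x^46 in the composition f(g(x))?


First simplify the composition: f(g(x)) = 1/(1 - x/(1-x)) = (1-x)/((1-x) - x) = (1-x)/(1-2x).
Now extract the coefficient. Write (1-x)/(1-2x) = 1/(1-2x) - x/(1-2x).
The coefficient of x^n in 1/(1-2x) is 2^n, and in x/(1-2x) is 2^(n-1) (for n >= 1).
So the coefficient of x^46 is 2^46 - 2^45 = 70368744177664 - 35184372088832 = 35184372088832.

35184372088832


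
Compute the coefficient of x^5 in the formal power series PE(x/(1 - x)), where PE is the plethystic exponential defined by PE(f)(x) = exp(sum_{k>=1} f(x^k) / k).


For f(x) = x/(1 - x) we have
sum_{k>=1} f(x^k) / k = sum_{k>=1} (1/k) * x^k / (1 - x^k) = sum_{k, m >= 1} x^(k m) / k,
which after exponentiating simplifies to
PE(x/(1 - x)) = prod_{k>=1} 1 / (1 - x^k).
This is the generating function for the partition function p(n), so the coefficient of x^5 is p(5).
Computing p(5) by dynamic programming over parts 1, 2, ..., 5: p(5) = 7.

7


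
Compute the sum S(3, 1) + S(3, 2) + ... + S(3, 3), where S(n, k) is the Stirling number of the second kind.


By definition, S(n, k) counts partitions of an n-set into exactly k nonempty blocks.
Computing row n = 3 for k = 1..3:
S(3, k): 1, 3, 1
Sum = 5. (This equals Bell_3 since the sum runs over all k.)

5


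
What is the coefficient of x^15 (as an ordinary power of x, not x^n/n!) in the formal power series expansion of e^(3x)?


The exponential series is e^y = sum_{k>=0} y^k / k!. Substituting y = 3x gives
e^(3x) = sum_{k>=0} 3^k x^k / k!.
So the coefficient of x^n is a^n/n! with a = 3, n = 15:
3^15 / 15! = 14348907/1307674368000 = 19683/1793792000

19683/1793792000


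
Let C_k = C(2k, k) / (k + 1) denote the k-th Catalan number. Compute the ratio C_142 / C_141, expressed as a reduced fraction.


Using C_k = (2k)! / (k! (k+1)!), the ratio C_{k+1}/C_k simplifies to
C_{k+1}/C_k = [(2k+2)! / ((k+1)! (k+2)!)] * [k! (k+1)! / (2k)!]
 = (2k+2)(2k+1) / ((k+1)(k+2)) = 2(2k+1) / (k+2).
For k = 141: 2(2*141 + 1) / (141 + 2) = 566/143 = 566/143.

566/143


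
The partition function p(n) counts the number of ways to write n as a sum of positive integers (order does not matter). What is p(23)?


Using the generating function prod_{k>=1} 1/(1-x^k), we compute p(23).
By dynamic programming over parts 1 through 23:
p(23) = 1255

1255


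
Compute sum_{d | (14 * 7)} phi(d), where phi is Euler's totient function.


First, 14 * 7 = 98. One classical identity is sum_{d | n} phi(d) = n (each k in [1, n] has a unique gcd with n, and among the k's with gcd(k, n) = n/d there are phi(d) of them). So the sum equals 98. We also verify directly:
Divisors of 98: 1, 2, 7, 14, 49, 98.
phi values: 1, 1, 6, 6, 42, 42.
Sum = 98.

98


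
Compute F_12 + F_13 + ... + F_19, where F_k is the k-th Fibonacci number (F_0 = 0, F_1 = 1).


Use the identity sum_{k=0}^{N} F_k = F_{N+2} - 1 (which follows from F_{k+2} - F_{k+1} = F_k). Then
sum_{k=12}^{19} F_k = (F_{21} - 1) - (F_{13} - 1) = F_{21} - F_{13}.
Computing: F_{21} = 10946, F_{13} = 233, so
Sum = 10946 - 233 = 10713.

10713


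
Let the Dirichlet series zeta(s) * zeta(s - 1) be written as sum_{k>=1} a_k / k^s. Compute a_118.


Convolution gives a_k = sum_{d | k} d * 1 = sum_{d | k} d = sigma(k), the sum of positive divisors of k.
For k = 118, the divisors are 1, 2, 59, 118, so
sigma(118) = 1 + 2 + 59 + 118 = 180.

180


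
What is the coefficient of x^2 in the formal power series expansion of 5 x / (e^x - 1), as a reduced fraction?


The exponential generating function for Bernoulli numbers is
x / (e^x - 1) = sum_{k>=0} B_k x^k / k!.
So the coefficient of x^2 in 5 x / (e^x - 1) is 5 B_2 / 2!.
Computing: B_2 = 1/6, 2! = 2, giving
5 * 1/6 / 2 = 5/12.

5/12


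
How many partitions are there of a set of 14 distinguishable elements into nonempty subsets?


Bell_14 can be computed from the Bell triangle or from Dobinski's identity Bell_n = (1/e) * sum_{k>=0} k^n / k!.
Computing Bell_14 = 190899322.

190899322


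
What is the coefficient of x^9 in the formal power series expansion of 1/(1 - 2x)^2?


The general identity 1/(1 - c x)^r = sum_{k>=0} c^k C(k + r - 1, r - 1) x^k follows by substituting y = c x into 1/(1 - y)^r = sum_{k>=0} C(k + r - 1, r - 1) y^k.
For c = 2, r = 2, k = 9:
2^9 * C(10, 1) = 512 * 10 = 5120.

5120


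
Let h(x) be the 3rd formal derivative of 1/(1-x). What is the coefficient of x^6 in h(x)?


Differentiating 3 times: d^3/dx^3 [1/(1-x)] = 3!/(1-x)^4.
The expansion 1/(1-x)^4 = sum_{k>=0} C(k+3, 3) x^k, so the coefficient of x^n in 3!/(1-x)^4 is 3! * C(n+3, 3).
For n = 6: 6 * C(9, 3) = 6 * 84 = 504

504


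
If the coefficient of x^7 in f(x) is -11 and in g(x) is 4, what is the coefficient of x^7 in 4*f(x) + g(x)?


Scalar multiplication scales coefficients: 4 * -11 = -44.
Then add the g coefficient: -44 + 4
= -40

-40


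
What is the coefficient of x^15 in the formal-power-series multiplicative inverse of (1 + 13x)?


The inverse is 1/(1 + 13x). Apply the geometric identity 1/(1 - y) = sum_{k>=0} y^k with y = -13x:
1/(1 + 13x) = sum_{k>=0} (-13)^k x^k.
So the coefficient of x^15 is (-13)^15 = -51185893014090757.

-51185893014090757


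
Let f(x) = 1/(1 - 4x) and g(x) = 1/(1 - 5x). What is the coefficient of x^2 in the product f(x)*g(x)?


The coefficient of x^n in f*g is the Cauchy product: sum_{k=0}^{n} a^k * b^(n-k).
With a=4, b=5, n=2:
sum_{k=0}^{2} 4^k * 5^(2-k)
= 61

61


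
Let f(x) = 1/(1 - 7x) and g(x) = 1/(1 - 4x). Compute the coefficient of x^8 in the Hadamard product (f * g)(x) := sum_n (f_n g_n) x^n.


f has coefficients f_k = 7^k and g has coefficients g_k = 4^k, so the Hadamard product has coefficient (f*g)_k = 7^k * 4^k = 28^k.
For k = 8: 28^8 = 377801998336.

377801998336


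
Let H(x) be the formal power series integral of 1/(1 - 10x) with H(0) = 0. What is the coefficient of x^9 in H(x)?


1/(1 - 10x) = sum_{k>=0} 10^k x^k. Integrating termwise with H(0) = 0:
H(x) = sum_{k>=0} 10^k x^(k+1) / (k+1) = sum_{m>=1} 10^(m-1) x^m / m.
For m = 9: 10^8/9 = 100000000/9 = 100000000/9.

100000000/9


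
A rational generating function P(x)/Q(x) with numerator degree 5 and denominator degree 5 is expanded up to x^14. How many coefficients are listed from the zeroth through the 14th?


Expanding up to x^14 gives the coefficients for x^0, x^1, ..., x^14.
That is 14 + 1 = 15 coefficients in total.

15


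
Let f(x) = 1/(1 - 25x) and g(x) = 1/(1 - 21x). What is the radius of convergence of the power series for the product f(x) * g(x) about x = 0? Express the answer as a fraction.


The radius of 1/(1 - 25x) is 1/25 (nearest singularity at x = 1/25), and the radius of 1/(1 - 21x) is 1/21.
The product f(x)*g(x) = 1/((1 - 25x)(1 - 21x)) has singularities at both 1/25 and 1/21, so its radius of convergence is the distance to the nearest one:
min(1/25, 1/21) = 1/25.

1/25


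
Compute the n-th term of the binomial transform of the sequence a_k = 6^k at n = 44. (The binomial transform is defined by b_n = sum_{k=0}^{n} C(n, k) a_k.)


With a_k = 6^k, b_n = sum_{k=0}^{n} C(n, k) 6^k = (1 + 6)^n by the binomial theorem.
For n = 44: (1 + 6)^44 = 7^44 = 15286700631942576193765185769276826401.

15286700631942576193765185769276826401


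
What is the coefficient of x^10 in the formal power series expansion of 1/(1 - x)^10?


The negative binomial / multiset identity is
1/(1 - x)^r = sum_{k>=0} C(k + r - 1, r - 1) x^k.
Here r = 10 and k = 10, so the coefficient is
C(10 + 9, 9) = C(19, 9)
= 92378

92378


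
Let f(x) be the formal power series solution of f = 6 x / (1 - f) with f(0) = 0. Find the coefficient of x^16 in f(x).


Apply Lagrange inversion: f = 6 x * phi(f) with phi(t) = 1/(1 - t), so
[x^n] f = 6^n * (1/n) [t^(n-1)] phi(t)^n = 6^n * (1/n) [t^(n-1)] (1 - t)^(-n) = 6^n * (1/n) C(2n - 2, n - 1) = 6^n * C_{n-1}.
For n = 16: C_15 = C(30, 15) / 16 = 155117520/16 = 9694845.
With the 6^16 = 2821109907456 factor, the coefficient is 2821109907456 * 9694845 = 27350223280750264320.

27350223280750264320


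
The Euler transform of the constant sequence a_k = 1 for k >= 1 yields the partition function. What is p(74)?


The Euler transform converts the sequence a_k = 1 into the number of integer partitions.
Using the recurrence or dynamic programming:
p(74) = 7089500

7089500


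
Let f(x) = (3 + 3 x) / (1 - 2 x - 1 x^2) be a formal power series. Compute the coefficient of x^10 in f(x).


Write f(x) = sum_{k>=0} a_k x^k. Multiplying both sides by 1 - 2 x - 1 x^2 gives
(1 - 2 x - 1 x^2) sum_{k>=0} a_k x^k = 3 + 3 x.
Matching coefficients:
 x^0: a_0 = 3
 x^1: a_1 - 2 a_0 = 3  =>  a_1 = 2*3 + 3 = 9
 x^k (k >= 2): a_k = 2 a_{k-1} + 1 a_{k-2}.
Iterating: a_2 = 21, a_3 = 51, a_4 = 123, a_5 = 297, a_6 = 717, a_7 = 1731, a_8 = 4179, a_9 = 10089, a_10 = 24357.
So the coefficient of x^10 is 24357.

24357


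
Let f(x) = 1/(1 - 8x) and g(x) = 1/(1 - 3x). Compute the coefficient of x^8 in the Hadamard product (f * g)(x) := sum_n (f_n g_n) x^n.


f has coefficients f_k = 8^k and g has coefficients g_k = 3^k, so the Hadamard product has coefficient (f*g)_k = 8^k * 3^k = 24^k.
For k = 8: 24^8 = 110075314176.

110075314176


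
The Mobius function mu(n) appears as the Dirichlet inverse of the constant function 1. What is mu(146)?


146 = 2 * 73 (all distinct primes).
mu(146) = (-1)^2 = 1

1


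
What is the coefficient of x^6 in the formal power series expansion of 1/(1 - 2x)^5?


The general identity 1/(1 - c x)^r = sum_{k>=0} c^k C(k + r - 1, r - 1) x^k follows by substituting y = c x into 1/(1 - y)^r = sum_{k>=0} C(k + r - 1, r - 1) y^k.
For c = 2, r = 5, k = 6:
2^6 * C(10, 4) = 64 * 210 = 13440.

13440


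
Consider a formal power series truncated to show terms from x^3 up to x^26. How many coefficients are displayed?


From x^3 to x^26 inclusive, the count is 26 - 3 + 1 = 24.

24


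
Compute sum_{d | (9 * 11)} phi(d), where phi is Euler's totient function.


First, 9 * 11 = 99. One classical identity is sum_{d | n} phi(d) = n (each k in [1, n] has a unique gcd with n, and among the k's with gcd(k, n) = n/d there are phi(d) of them). So the sum equals 99. We also verify directly:
Divisors of 99: 1, 3, 9, 11, 33, 99.
phi values: 1, 2, 6, 10, 20, 60.
Sum = 99.

99


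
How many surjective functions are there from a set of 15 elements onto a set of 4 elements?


By inclusion-exclusion on which target elements are missed, the number of surjections from an n-set onto a k-set is
surj(n, k) = sum_{j=0}^{k} (-1)^j C(k, j) (k - j)^n.
Equivalently surj(n, k) = k! * S(n, k), where S(n, k) is the Stirling number of the second kind.
For n = 15, k = 4:
S(15, 4) = 42355950, so
surj = 4! * 42355950 = 24 * 42355950 = 1016542800.

1016542800


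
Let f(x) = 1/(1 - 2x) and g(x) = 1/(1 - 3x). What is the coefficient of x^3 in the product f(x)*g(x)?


The coefficient of x^n in f*g is the Cauchy product: sum_{k=0}^{n} a^k * b^(n-k).
With a=2, b=3, n=3:
sum_{k=0}^{3} 2^k * 3^(3-k)
= 65

65


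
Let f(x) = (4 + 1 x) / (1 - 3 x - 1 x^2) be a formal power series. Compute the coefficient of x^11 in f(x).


Write f(x) = sum_{k>=0} a_k x^k. Multiplying both sides by 1 - 3 x - 1 x^2 gives
(1 - 3 x - 1 x^2) sum_{k>=0} a_k x^k = 4 + 1 x.
Matching coefficients:
 x^0: a_0 = 4
 x^1: a_1 - 3 a_0 = 1  =>  a_1 = 3*4 + 1 = 13
 x^k (k >= 2): a_k = 3 a_{k-1} + 1 a_{k-2}.
Iterating: a_2 = 43, a_3 = 142, a_4 = 469, a_5 = 1549, a_6 = 5116, a_7 = 16897, a_8 = 55807, a_9 = 184318, a_10 = 608761, a_11 = 2010601.
So the coefficient of x^11 is 2010601.

2010601


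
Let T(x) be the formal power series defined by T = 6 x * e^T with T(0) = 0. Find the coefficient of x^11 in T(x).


Apply the Lagrange inversion formula: if T = 6 x * phi(T) with phi(t) = e^t, then
[x^n] T = 6^n * (1/n) [t^(n-1)] phi(t)^n = 6^n * (1/n) [t^(n-1)] e^(n t) = 6^n * (1/n) * n^(n-1) / (n-1)! = 6^n * n^(n-1) / n!.
When c = 1 this is the Cayley count of rooted labeled trees on n vertices, divided by n!.
For n = 11: 6^11 * 11^10 / 11! = 362797056 * 25937424601/39916800 = 41254652801736/175.

41254652801736/175


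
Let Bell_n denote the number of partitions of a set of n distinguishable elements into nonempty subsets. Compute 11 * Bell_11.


Bell_11 can be computed from the Bell triangle or from Dobinski's identity Bell_n = (1/e) * sum_{k>=0} k^n / k!.
Computing Bell_11 = 678570.
Then 11 * 678570 = 7464270.

7464270


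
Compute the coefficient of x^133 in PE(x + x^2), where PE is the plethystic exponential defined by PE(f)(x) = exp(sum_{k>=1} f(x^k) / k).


With f(x) = x + x^2, the exponent is sum_{k>=1} (x^k + x^(2k)) / k = -ln(1 - x) - ln(1 - x^2). Exponentiating:
PE(x + x^2) = 1 / ((1 - x)(1 - x^2)).
This is the generating function for partitions of n into parts of size 1 or 2. The number of 2's can be any j in 0..66, and the rest are 1's, so
[x^133] = floor(133/2) + 1 = 67.

67


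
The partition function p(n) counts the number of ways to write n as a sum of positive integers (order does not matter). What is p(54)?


Using the generating function prod_{k>=1} 1/(1-x^k), we compute p(54).
By dynamic programming over parts 1 through 54:
p(54) = 386155

386155


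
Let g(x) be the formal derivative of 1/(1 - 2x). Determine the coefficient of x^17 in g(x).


Differentiate termwise: d/dx sum_{k>=0} 2^k x^k = sum_{k>=1} k 2^k x^(k-1) = sum_{j>=0} (j+1) 2^(j+1) x^j.
Equivalently, d/dx [1/(1 - 2x)] = 2/(1 - 2x)^2.
For j = 17: 18 * 2^18 = 18 * 262144 = 4718592.

4718592


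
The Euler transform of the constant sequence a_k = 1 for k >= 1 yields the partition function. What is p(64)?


The Euler transform converts the sequence a_k = 1 into the number of integer partitions.
Using the recurrence or dynamic programming:
p(64) = 1741630

1741630


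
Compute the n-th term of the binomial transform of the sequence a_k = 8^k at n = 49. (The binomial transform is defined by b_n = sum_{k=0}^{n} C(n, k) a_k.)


With a_k = 8^k, b_n = sum_{k=0}^{n} C(n, k) 8^k = (1 + 8)^n by the binomial theorem.
For n = 49: (1 + 8)^49 = 9^49 = 57264168970223481226273458862846808078011946889.

57264168970223481226273458862846808078011946889


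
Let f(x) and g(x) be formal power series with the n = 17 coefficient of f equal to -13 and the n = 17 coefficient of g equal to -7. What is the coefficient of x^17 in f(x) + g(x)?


Addition of formal power series is termwise.
The coefficient of x^17 in f + g = -13 + -7
= -20

-20


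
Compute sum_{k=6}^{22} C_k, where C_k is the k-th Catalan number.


C_6 through C_22: 132, 429, 1430, 4862, 16796, 58786, 208012, 742900, 2674440, 9694845, 35357670, 129644790, 477638700, 1767263190, 6564120420, 24466267020, 91482563640
Sum = 132 + 429 + 1430 + 4862 + 16796 + 58786 + 208012 + 742900 + 2674440 + 9694845 + 35357670 + 129644790 + 477638700 + 1767263190 + 6564120420 + 24466267020 + 91482563640
= 124936258062

124936258062


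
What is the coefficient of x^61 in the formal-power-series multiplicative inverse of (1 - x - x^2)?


Let the inverse be f(x) = sum_{k>=0} a_k x^k. From f(x) * (1 - x - x^2) = 1 and matching coefficients:
 x^0: a_0 = 1.
 x^1: a_1 - a_0 = 0, so a_1 = 1.
 x^k (k >= 2): a_k - a_{k-1} - a_{k-2} = 0, i.e. a_k = a_{k-1} + a_{k-2}.
This is the Fibonacci-type recurrence shifted so that a_0 = a_1 = 1.
Iterating: a_0=1, a_1=1, a_2=2, a_3=3, a_4=5, a_5=8, a_6=13, a_7=21, a_8=34, a_9=55, ...
a_61 = 4052739537881.

4052739537881


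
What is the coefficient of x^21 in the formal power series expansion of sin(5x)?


The Maclaurin series is sin(t) = sum_{k>=0} (-1)^k t^(2k+1) / (2k+1)!, so substituting t = 5x, only odd powers of x are nonzero, with coefficient of x^(2k+1) equal to (-1)^k 5^(2k+1) / (2k+1)!.
Write 21 = 2*10 + 1, giving the coefficient (-1)^10 * 5^21 / 21! = 476837158203125/51090942171709440000 = 762939453125/81745507474735104.

762939453125/81745507474735104


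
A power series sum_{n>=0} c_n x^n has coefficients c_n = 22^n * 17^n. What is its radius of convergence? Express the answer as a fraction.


By the root test (Cauchy-Hadamard), the radius is R = 1 / limsup_n |c_n|^(1/n).
Here |c_n|^(1/n) = (22^n * 17^n)^(1/n) = 22 * 17 = 374 for all n.
So R = 1/374 = 1/374.

1/374


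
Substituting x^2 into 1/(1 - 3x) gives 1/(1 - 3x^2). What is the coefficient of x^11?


Since 1/(1 - 3x^2) only has even powers of x,
the coefficient of x^11 (odd) is 0.

0


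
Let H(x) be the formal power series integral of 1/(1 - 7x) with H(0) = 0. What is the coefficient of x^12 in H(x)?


1/(1 - 7x) = sum_{k>=0} 7^k x^k. Integrating termwise with H(0) = 0:
H(x) = sum_{k>=0} 7^k x^(k+1) / (k+1) = sum_{m>=1} 7^(m-1) x^m / m.
For m = 12: 7^11/12 = 1977326743/12 = 1977326743/12.

1977326743/12


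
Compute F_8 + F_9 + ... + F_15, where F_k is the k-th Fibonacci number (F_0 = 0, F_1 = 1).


Use the identity sum_{k=0}^{N} F_k = F_{N+2} - 1 (which follows from F_{k+2} - F_{k+1} = F_k). Then
sum_{k=8}^{15} F_k = (F_{17} - 1) - (F_{9} - 1) = F_{17} - F_{9}.
Computing: F_{17} = 1597, F_{9} = 34, so
Sum = 1597 - 34 = 1563.

1563


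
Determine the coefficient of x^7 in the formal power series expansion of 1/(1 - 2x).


The geometric series identity gives 1/(1 - c x) = sum_{k>=0} c^k x^k, so the coefficient of x^k is c^k.
Here c = 2 and k = 7.
Computing: 2^7 = 128

128


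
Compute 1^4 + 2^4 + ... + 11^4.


This power sum has a closed form given by Faulhaber's formula
sum_{k=1}^{m} k^p = (1 / (p + 1)) * sum_{j=0}^{p} C(p + 1, j) B_j m^(p + 1 - j),
but for small m direct computation is fastest:
1 + 16 + 81 + 256 + 625 + 1296 + 2401 + 4096 + 6561 + 10000 + 14641 = 39974.

39974


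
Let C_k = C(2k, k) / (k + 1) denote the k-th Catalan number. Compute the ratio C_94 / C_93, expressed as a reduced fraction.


Using C_k = (2k)! / (k! (k+1)!), the ratio C_{k+1}/C_k simplifies to
C_{k+1}/C_k = [(2k+2)! / ((k+1)! (k+2)!)] * [k! (k+1)! / (2k)!]
 = (2k+2)(2k+1) / ((k+1)(k+2)) = 2(2k+1) / (k+2).
For k = 93: 2(2*93 + 1) / (93 + 2) = 374/95 = 374/95.

374/95


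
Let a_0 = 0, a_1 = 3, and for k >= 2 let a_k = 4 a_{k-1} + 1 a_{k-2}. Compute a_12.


Iterating the recurrence forward:
a_0 = 0
a_1 = 3
a_2 = 4*3 + 1*0 = 12
a_3 = 4*12 + 1*3 = 51
a_4 = 4*51 + 1*12 = 216
a_5 = 4*216 + 1*51 = 915
a_6 = 4*915 + 1*216 = 3876
a_7 = 4*3876 + 1*915 = 16419
a_8 = 4*16419 + 1*3876 = 69552
a_9 = 4*69552 + 1*16419 = 294627
a_10 = 4*294627 + 1*69552 = 1248060
a_11 = 4*1248060 + 1*294627 = 5286867
a_12 = 4*5286867 + 1*1248060 = 22395528
So a_12 = 22395528.

22395528


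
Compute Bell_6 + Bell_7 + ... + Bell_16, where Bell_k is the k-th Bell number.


Recall Bell_k counts set partitions of a k-set (with Bell_0 = 1 by convention).
Bell_6 through Bell_16: 203, 877, 4140, 21147, 115975, 678570, 4213597, 27644437, 190899322, 1382958545, 10480142147
Sum = 203 + 877 + 4140 + 21147 + 115975 + 678570 + 4213597 + 27644437 + 190899322 + 1382958545 + 10480142147 = 12086678960.

12086678960


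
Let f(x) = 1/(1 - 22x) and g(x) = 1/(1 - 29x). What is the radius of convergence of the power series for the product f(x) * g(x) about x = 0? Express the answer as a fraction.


The radius of 1/(1 - 22x) is 1/22 (nearest singularity at x = 1/22), and the radius of 1/(1 - 29x) is 1/29.
The product f(x)*g(x) = 1/((1 - 22x)(1 - 29x)) has singularities at both 1/22 and 1/29, so its radius of convergence is the distance to the nearest one:
min(1/22, 1/29) = 1/29.

1/29


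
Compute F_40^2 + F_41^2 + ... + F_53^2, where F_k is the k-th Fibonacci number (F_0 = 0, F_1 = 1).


There is a standard identity sum_{k=0}^{N} F_k^2 = F_N * F_{N+1} (proved inductively from the telescoping relation F_k^2 = F_k F_{k+1} - F_{k-1} F_k). Then
sum_{k=40}^{53} F_k^2 = F_53 F_54 - F_39 F_40.
Computing: F_53 = 53316291173, F_54 = 86267571272, F_39 = 63245986, F_40 = 102334155.
Sum = 53316291173 * 86267571272 - 63245986 * 102334155 = 4599460476500947530226.

4599460476500947530226


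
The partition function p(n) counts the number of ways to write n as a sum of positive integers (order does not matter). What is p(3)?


Using the generating function prod_{k>=1} 1/(1-x^k), we compute p(3).
By dynamic programming over parts 1 through 3:
p(3) = 3

3


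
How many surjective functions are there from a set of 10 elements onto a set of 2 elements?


By inclusion-exclusion on which target elements are missed, the number of surjections from an n-set onto a k-set is
surj(n, k) = sum_{j=0}^{k} (-1)^j C(k, j) (k - j)^n.
Equivalently surj(n, k) = k! * S(n, k), where S(n, k) is the Stirling number of the second kind.
For n = 10, k = 2:
S(10, 2) = 511, so
surj = 2! * 511 = 2 * 511 = 1022.

1022


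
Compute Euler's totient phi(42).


phi(n) counts integers in [1, n] coprime to n. Using the multiplicative formula phi(n) = n * prod_{p | n} (1 - 1/p):
42 = 2 * 3 * 7, so
phi(42) = 42 * (1 - 1/2) * (1 - 1/3) * (1 - 1/7) = 12.

12


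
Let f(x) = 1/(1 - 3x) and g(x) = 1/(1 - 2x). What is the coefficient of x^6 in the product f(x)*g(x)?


The coefficient of x^n in f*g is the Cauchy product: sum_{k=0}^{n} a^k * b^(n-k).
With a=3, b=2, n=6:
sum_{k=0}^{6} 3^k * 2^(6-k)
= 2059

2059


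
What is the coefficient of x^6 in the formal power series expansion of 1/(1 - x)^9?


The negative binomial / multiset identity is
1/(1 - x)^r = sum_{k>=0} C(k + r - 1, r - 1) x^k.
Here r = 9 and k = 6, so the coefficient is
C(6 + 8, 8) = C(14, 8)
= 3003

3003


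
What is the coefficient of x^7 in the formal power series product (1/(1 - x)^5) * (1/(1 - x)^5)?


Combine the factors: (1/(1 - x)^5) * (1/(1 - x)^5) = 1/(1 - x)^10.
Then use 1/(1 - x)^r = sum_{k>=0} C(k + r - 1, r - 1) x^k with r = 10 and k = 7:
C(16, 9) = 11440.

11440


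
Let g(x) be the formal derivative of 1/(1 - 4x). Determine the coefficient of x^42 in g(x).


Differentiate termwise: d/dx sum_{k>=0} 4^k x^k = sum_{k>=1} k 4^k x^(k-1) = sum_{j>=0} (j+1) 4^(j+1) x^j.
Equivalently, d/dx [1/(1 - 4x)] = 4/(1 - 4x)^2.
For j = 42: 43 * 4^43 = 43 * 77371252455336267181195264 = 3326963855579459488791396352.

3326963855579459488791396352


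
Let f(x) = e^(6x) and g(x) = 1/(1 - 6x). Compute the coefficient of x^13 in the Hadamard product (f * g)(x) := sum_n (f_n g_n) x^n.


Expanding: f_k = 6^k/k! (from e^(6x)) and g_k = 6^k (from 1/(1 - 6x)). So the Hadamard coefficient (f * g)_k = 6^k 6^k / k! = (36)^k / k!.
For k = 13: 36^13/13! = 170581728179578208256/6227020800 = 685529707511808/25025.

685529707511808/25025


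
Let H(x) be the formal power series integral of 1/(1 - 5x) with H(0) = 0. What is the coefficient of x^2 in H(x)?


1/(1 - 5x) = sum_{k>=0} 5^k x^k. Integrating termwise with H(0) = 0:
H(x) = sum_{k>=0} 5^k x^(k+1) / (k+1) = sum_{m>=1} 5^(m-1) x^m / m.
For m = 2: 5^1/2 = 5/2 = 5/2.

5/2


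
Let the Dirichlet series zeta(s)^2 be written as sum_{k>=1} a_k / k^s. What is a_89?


The Dirichlet convolution of the constant function 1 with itself gives (1 * 1)(k) = sum_{d | k} 1 = d(k), the number of positive divisors of k.
Since zeta(s) = sum_{k>=1} 1/k^s, we have zeta(s)^2 = sum_{k>=1} d(k)/k^s, so a_k = d(k).
For k = 89: the divisors are 1, 89.
Count = 2.

2


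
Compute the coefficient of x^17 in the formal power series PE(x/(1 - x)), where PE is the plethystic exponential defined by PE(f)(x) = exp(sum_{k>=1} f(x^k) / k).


For f(x) = x/(1 - x) we have
sum_{k>=1} f(x^k) / k = sum_{k>=1} (1/k) * x^k / (1 - x^k) = sum_{k, m >= 1} x^(k m) / k,
which after exponentiating simplifies to
PE(x/(1 - x)) = prod_{k>=1} 1 / (1 - x^k).
This is the generating function for the partition function p(n), so the coefficient of x^17 is p(17).
Computing p(17) by dynamic programming over parts 1, 2, ..., 17: p(17) = 297.

297


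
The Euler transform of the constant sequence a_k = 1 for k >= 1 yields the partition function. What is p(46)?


The Euler transform converts the sequence a_k = 1 into the number of integer partitions.
Using the recurrence or dynamic programming:
p(46) = 105558

105558


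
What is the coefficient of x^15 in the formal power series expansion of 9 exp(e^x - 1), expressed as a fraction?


exp(e^x - 1) is the exponential generating function for the Bell numbers Bell_k: exp(e^x - 1) = sum_{k>=0} Bell_k x^k / k!.
So the coefficient of x^15 in 9 exp(e^x - 1) is 9 Bell_15 / 15!.
Computing: Bell_15 = 1382958545 and 15! = 1307674368000, giving
9 * 1382958545/1307674368000 = 276591709/29059430400.

276591709/29059430400


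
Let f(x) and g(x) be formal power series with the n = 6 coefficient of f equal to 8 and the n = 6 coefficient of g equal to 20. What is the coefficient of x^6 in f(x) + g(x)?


Addition of formal power series is termwise.
The coefficient of x^6 in f + g = 8 + 20
= 28

28


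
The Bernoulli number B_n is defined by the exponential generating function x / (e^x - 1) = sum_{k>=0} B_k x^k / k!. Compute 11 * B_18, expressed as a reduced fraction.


Bernoulli numbers can also be computed recursively via B_0 = 1 and sum_{j=0}^{m} C(m+1, j) B_j = 0 for m >= 1. Odd-index Bernoulli numbers vanish for k >= 3.
Computing B_18 = 43867/798, so 11 * B_18 = 11 * 43867/798 = 482537/798.

482537/798


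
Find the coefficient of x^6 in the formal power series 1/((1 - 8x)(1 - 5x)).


By partial fractions or Cauchy convolution:
The coefficient equals sum_{k=0}^{6} 8^k * 5^(6-k).
= 673009

673009


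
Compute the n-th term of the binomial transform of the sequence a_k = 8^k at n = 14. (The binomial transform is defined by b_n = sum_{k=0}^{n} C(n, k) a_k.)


With a_k = 8^k, b_n = sum_{k=0}^{n} C(n, k) 8^k = (1 + 8)^n by the binomial theorem.
For n = 14: (1 + 8)^14 = 9^14 = 22876792454961.

22876792454961


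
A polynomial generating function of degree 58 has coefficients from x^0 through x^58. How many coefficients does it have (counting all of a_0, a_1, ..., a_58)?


A polynomial of degree 58 takes the form a_0 + a_1 x + ... + a_58 x^58.
The number of coefficients is 58 + 1 = 59.

59


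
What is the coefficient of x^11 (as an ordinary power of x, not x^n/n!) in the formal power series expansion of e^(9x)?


The exponential series is e^y = sum_{k>=0} y^k / k!. Substituting y = 9x gives
e^(9x) = sum_{k>=0} 9^k x^k / k!.
So the coefficient of x^n is a^n/n! with a = 9, n = 11:
9^11 / 11! = 31381059609/39916800 = 387420489/492800

387420489/492800


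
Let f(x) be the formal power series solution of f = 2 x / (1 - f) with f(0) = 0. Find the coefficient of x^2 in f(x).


Apply Lagrange inversion: f = 2 x * phi(f) with phi(t) = 1/(1 - t), so
[x^n] f = 2^n * (1/n) [t^(n-1)] phi(t)^n = 2^n * (1/n) [t^(n-1)] (1 - t)^(-n) = 2^n * (1/n) C(2n - 2, n - 1) = 2^n * C_{n-1}.
For n = 2: C_1 = C(2, 1) / 2 = 2/2 = 1.
With the 2^2 = 4 factor, the coefficient is 4 * 1 = 4.

4


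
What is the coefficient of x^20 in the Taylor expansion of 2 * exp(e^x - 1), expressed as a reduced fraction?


exp(e^x - 1) = sum_{k>=0} Bell_k x^k / k!, where Bell_k is the k-th Bell number.
So the coefficient of x^20 is 2 * Bell_20 / 20!.
Computing: Bell_20 = 51724158235372 and 20! = 2432902008176640000, giving
2 * 51724158235372/2432902008176640000 = 263898766507/6206382673920000.

263898766507/6206382673920000


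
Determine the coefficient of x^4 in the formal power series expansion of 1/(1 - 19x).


The geometric series identity gives 1/(1 - c x) = sum_{k>=0} c^k x^k, so the coefficient of x^k is c^k.
Here c = 19 and k = 4.
Computing: 19^4 = 130321

130321


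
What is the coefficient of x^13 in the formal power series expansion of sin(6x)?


The Maclaurin series is sin(t) = sum_{k>=0} (-1)^k t^(2k+1) / (2k+1)!, so substituting t = 6x, only odd powers of x are nonzero, with coefficient of x^(2k+1) equal to (-1)^k 6^(2k+1) / (2k+1)!.
Write 13 = 2*6 + 1, giving the coefficient (-1)^6 * 6^13 / 13! = 13060694016/6227020800 = 52488/25025.

52488/25025


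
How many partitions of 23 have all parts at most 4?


Using the generating function (1-x)^(-1)(1-x^2)^(-1)...(1-x^4)^(-1),
the coefficient of x^23 counts these restricted partitions.
Result = 150

150


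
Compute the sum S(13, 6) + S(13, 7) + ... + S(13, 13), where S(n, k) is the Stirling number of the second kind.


By definition, S(n, k) counts partitions of an n-set into exactly k nonempty blocks.
Computing row n = 13 for k = 6..13:
S(13, k): 9321312, 5715424, 1899612, 359502, 39325, 2431, 78, 1
Sum = 17337685.

17337685


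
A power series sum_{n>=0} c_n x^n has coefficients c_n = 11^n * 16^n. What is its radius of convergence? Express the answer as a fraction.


By the root test (Cauchy-Hadamard), the radius is R = 1 / limsup_n |c_n|^(1/n).
Here |c_n|^(1/n) = (11^n * 16^n)^(1/n) = 11 * 16 = 176 for all n.
So R = 1/176 = 1/176.

1/176


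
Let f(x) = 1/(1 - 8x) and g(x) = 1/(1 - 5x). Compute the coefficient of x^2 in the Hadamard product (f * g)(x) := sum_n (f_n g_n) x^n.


f has coefficients f_k = 8^k and g has coefficients g_k = 5^k, so the Hadamard product has coefficient (f*g)_k = 8^k * 5^k = 40^k.
For k = 2: 40^2 = 1600.

1600


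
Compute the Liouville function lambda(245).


The Liouville function is lambda(k) = (-1)^Omega(k), where Omega(k) counts the prime factors of k with multiplicity.
Factoring: 245 = 5 * 7 * 7, so Omega(245) = 3.
lambda(245) = (-1)^3 = -1.

-1


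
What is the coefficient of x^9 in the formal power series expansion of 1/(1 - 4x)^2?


The general identity 1/(1 - c x)^r = sum_{k>=0} c^k C(k + r - 1, r - 1) x^k follows by substituting y = c x into 1/(1 - y)^r = sum_{k>=0} C(k + r - 1, r - 1) y^k.
For c = 4, r = 2, k = 9:
4^9 * C(10, 1) = 262144 * 10 = 2621440.

2621440


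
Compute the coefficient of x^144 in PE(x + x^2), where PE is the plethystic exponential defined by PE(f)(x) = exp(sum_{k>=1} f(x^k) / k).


With f(x) = x + x^2, the exponent is sum_{k>=1} (x^k + x^(2k)) / k = -ln(1 - x) - ln(1 - x^2). Exponentiating:
PE(x + x^2) = 1 / ((1 - x)(1 - x^2)).
This is the generating function for partitions of n into parts of size 1 or 2. The number of 2's can be any j in 0..72, and the rest are 1's, so
[x^144] = floor(144/2) + 1 = 73.

73


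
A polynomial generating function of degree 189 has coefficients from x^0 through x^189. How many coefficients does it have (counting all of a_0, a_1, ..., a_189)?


A polynomial of degree 189 takes the form a_0 + a_1 x + ... + a_189 x^189.
The number of coefficients is 189 + 1 = 190.

190


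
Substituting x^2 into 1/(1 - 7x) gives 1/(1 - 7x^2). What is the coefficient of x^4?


The coefficient of x^(2m) in 1/(1 - 7x^2) is 7^m.
With n = 4 = 2*2, the coefficient is 7^2 = 49.

49


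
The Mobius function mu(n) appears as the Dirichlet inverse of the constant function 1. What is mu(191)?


191 = 191 (all distinct primes).
mu(191) = (-1)^1 = -1

-1


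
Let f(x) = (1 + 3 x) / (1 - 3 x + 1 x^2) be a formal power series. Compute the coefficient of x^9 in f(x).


Write f(x) = sum_{k>=0} a_k x^k. Multiplying both sides by 1 - 3 x + 1 x^2 gives
(1 - 3 x + 1 x^2) sum_{k>=0} a_k x^k = 1 + 3 x.
Matching coefficients:
 x^0: a_0 = 1
 x^1: a_1 - 3 a_0 = 3  =>  a_1 = 3*1 + 3 = 6
 x^k (k >= 2): a_k = 3 a_{k-1} - 1 a_{k-2}.
Iterating: a_2 = 17, a_3 = 45, a_4 = 118, a_5 = 309, a_6 = 809, a_7 = 2118, a_8 = 5545, a_9 = 14517.
So the coefficient of x^9 is 14517.

14517


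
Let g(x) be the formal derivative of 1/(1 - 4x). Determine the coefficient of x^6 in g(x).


Differentiate termwise: d/dx sum_{k>=0} 4^k x^k = sum_{k>=1} k 4^k x^(k-1) = sum_{j>=0} (j+1) 4^(j+1) x^j.
Equivalently, d/dx [1/(1 - 4x)] = 4/(1 - 4x)^2.
For j = 6: 7 * 4^7 = 7 * 16384 = 114688.

114688
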